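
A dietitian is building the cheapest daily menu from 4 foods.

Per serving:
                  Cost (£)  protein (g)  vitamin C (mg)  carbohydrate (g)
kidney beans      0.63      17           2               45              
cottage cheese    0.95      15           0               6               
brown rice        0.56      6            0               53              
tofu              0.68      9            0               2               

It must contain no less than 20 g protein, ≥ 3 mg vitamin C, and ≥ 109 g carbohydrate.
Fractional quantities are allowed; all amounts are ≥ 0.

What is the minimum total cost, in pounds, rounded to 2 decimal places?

Set it up as a linear program. Let x1 = servings of kidney beans, x2 = servings of cottage cheese, x3 = servings of brown rice, x4 = servings of tofu.
Minimise 0.63x1 + 0.95x2 + 0.56x3 + 0.68x4 with:
  17x1 + 15x2 + 6x3 + 9x4 ≥ 20   (protein)
  2x1 ≥ 3   (vitamin C)
  45x1 + 6x2 + 53x3 + 2x4 ≥ 109   (carbohydrate)
  x1, x2, x3, x4 ≥ 0.
The minimum-cost mix takes nothing from cottage cheese, tofu — only kidney beans, brown rice. There the vitamin C and carbohydrate constraints are tight.
So kidney beans = 1.5 servings, brown rice = 0.783 servings.
Cost = 0.63·1.5 + 0.56·0.783 = 1.3835.

£1.38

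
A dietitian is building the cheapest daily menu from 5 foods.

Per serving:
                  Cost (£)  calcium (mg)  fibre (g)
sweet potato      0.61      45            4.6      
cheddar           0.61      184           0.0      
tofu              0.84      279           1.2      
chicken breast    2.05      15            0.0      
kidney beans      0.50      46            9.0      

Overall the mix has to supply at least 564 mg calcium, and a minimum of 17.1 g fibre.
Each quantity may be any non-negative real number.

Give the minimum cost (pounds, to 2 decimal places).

Let x1 = servings of sweet potato, x2 = servings of cheddar, x3 = servings of tofu, x4 = servings of chicken breast, x5 = servings of kidney beans.
Minimize 0.61x1 + 0.61x2 + 0.84x3 + 2.05x4 + 0.5x5 with:
  45x1 + 184x2 + 279x3 + 15x4 + 46x5 ≥ 564   (calcium)
  4.6x1 + 1.2x3 + 9x5 ≥ 17.1   (fibre)
  x1, x2, x3, x4, x5 ≥ 0.
The minimum-cost mix takes nothing from sweet potato, cheddar, chicken breast — only tofu, kidney beans. The calcium and fibre requirements are met with equality.
So tofu = 1.747 servings, kidney beans = 1.667 servings.
Cost = 0.84·1.747 + 0.5·1.667 = 2.3010.

£2.30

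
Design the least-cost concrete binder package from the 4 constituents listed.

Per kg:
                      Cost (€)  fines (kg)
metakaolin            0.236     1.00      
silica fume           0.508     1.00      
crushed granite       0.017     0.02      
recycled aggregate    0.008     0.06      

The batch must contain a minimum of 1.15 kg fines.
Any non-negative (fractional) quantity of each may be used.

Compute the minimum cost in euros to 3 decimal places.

€0.153

Let x1 = kg of metakaolin, x2 = kg of silica fume, x3 = kg of crushed granite, x4 = kg of recycled aggregate.
Minimize 0.236x1 + 0.508x2 + 0.017x3 + 0.008x4 s.t.:
  1x1 + 1x2 + 0.02x3 + 0.06x4 ≥ 1.15   (fines)
  x1, x2, x3, x4 ≥ 0.
At the optimum only recycled aggregate is positive (metakaolin, silica fume, crushed granite = 0). There the fines constraint is tight.
That vertex is x4 = 19.17.
Cost = 0.008·19.17 = 0.15336.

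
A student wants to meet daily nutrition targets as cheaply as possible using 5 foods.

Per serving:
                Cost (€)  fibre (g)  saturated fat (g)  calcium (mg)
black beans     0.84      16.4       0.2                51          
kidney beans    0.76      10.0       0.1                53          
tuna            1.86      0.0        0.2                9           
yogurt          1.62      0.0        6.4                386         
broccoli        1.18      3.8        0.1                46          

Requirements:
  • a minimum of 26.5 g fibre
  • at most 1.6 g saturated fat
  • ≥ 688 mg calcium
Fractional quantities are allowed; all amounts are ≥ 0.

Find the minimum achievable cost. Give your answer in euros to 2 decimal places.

Let x1 = servings of black beans, x2 = servings of kidney beans, x3 = servings of tuna, x4 = servings of yogurt, x5 = servings of broccoli.
Minimize 0.84x1 + 0.76x2 + 1.86x3 + 1.62x4 + 1.18x5 subject to:
  16.4x1 + 10x2 + 3.8x5 ≥ 26.5   (fibre)
  0.2x1 + 0.1x2 + 0.2x3 + 6.4x4 + 0.1x5 ≤ 1.6   (saturated fat)
  51x1 + 53x2 + 9x3 + 386x4 + 46x5 ≥ 688   (calcium)
  x1, x2, x3, x4, x5 ≥ 0.
The minimum-cost mix takes nothing from black beans, tuna, broccoli — only kidney beans, yogurt. The saturated fat and calcium requirements are met with equality.
So kidney beans = 12.593 servings, yogurt = 0.053227 servings.
Cost = 0.76·12.593 + 1.62·0.053227 = 9.6569.

€9.66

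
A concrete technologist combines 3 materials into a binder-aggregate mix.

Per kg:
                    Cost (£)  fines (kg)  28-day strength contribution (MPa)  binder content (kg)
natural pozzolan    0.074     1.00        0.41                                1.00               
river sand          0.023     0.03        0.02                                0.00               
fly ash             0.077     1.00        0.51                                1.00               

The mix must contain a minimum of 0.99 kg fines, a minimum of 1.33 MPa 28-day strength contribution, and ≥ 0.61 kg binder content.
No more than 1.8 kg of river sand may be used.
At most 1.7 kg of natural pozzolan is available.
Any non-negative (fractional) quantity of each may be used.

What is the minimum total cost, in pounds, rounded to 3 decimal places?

Let x1 = kg of natural pozzolan, x2 = kg of river sand, x3 = kg of fly ash.
min 0.074x1 + 0.023x2 + 0.077x3 with:
  1x1 + 0.03x2 + 1x3 ≥ 0.99   (fines)
  0.41x1 + 0.02x2 + 0.51x3 ≥ 1.33   (28-day strength contribution)
  1x1 + 1x3 ≥ 0.61   (binder content)
  x2 ≤ 1.8
  x1 ≤ 1.7
  x1, x2, x3 ≥ 0.
At the optimum only fly ash is positive (natural pozzolan, river sand = 0). Binding constraint: 28-day strength contribution.
That vertex is x3 = 2.608.
Total cost: 0.077·2.608 = 0.20082.

£0.201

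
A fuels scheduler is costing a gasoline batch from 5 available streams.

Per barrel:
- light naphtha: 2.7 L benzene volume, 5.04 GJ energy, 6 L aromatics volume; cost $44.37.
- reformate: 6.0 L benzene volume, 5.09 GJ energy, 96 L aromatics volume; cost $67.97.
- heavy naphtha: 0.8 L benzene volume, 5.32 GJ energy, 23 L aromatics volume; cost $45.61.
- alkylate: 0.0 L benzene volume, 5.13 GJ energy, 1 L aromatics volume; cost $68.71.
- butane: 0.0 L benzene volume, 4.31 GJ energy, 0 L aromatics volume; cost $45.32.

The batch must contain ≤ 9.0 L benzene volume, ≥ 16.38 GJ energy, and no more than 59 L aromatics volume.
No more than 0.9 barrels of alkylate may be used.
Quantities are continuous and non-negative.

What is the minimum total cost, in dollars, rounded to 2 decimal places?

Let x1 = barrels of light naphtha, x2 = barrels of reformate, x3 = barrels of heavy naphtha, x4 = barrels of alkylate, x5 = barrels of butane.
min 44.37x1 + 67.97x2 + 45.61x3 + 68.71x4 + 45.32x5 s.t.:
  2.7x1 + 6x2 + 0.8x3 ≤ 9   (benzene volume)
  5.04x1 + 5.09x2 + 5.32x3 + 5.13x4 + 4.31x5 ≥ 16.38   (energy)
  6x1 + 96x2 + 23x3 + 1x4 ≤ 59   (aromatics volume)
  x4 ≤ 0.9
  x1, x2, x3, x4, x5 ≥ 0.
At the optimum only light naphtha, heavy naphtha are positive (reformate, alkylate, butane = 0). Binding constraints: energy and aromatics volume.
That vertex is x1 = 0.7483, x3 = 2.37.
Objective = 44.37·0.7483 + 45.61·2.37 = 141.2978.

$141.30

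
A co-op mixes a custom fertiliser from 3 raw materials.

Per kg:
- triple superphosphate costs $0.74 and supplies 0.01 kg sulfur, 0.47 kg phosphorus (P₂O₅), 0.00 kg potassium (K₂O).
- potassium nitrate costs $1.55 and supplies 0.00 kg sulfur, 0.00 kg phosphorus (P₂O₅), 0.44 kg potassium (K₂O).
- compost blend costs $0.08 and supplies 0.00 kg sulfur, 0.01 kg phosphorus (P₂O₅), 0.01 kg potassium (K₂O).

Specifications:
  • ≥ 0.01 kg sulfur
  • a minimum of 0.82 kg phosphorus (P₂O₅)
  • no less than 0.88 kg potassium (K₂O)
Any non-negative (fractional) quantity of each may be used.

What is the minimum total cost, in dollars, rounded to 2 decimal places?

Treat it as an LP. Let x1 = kg of triple superphosphate, x2 = kg of potassium nitrate, x3 = kg of compost blend.
Minimize 0.74x1 + 1.55x2 + 0.08x3 s.t.:
  0.01x1 ≥ 0.01   (sulfur)
  0.47x1 + 0.01x3 ≥ 0.82   (phosphorus (P₂O₅))
  0.44x2 + 0.01x3 ≥ 0.88   (potassium (K₂O))
  x1, x2, x3 ≥ 0.
The minimum-cost mix takes nothing from compost blend — only triple superphosphate, potassium nitrate. There the phosphorus (P₂O₅) and potassium (K₂O) constraints are tight.
Solving gives x1 = 1.745, x2 = 2.
Objective = 0.74·1.745 + 1.55·2 = 4.3913.

$4.39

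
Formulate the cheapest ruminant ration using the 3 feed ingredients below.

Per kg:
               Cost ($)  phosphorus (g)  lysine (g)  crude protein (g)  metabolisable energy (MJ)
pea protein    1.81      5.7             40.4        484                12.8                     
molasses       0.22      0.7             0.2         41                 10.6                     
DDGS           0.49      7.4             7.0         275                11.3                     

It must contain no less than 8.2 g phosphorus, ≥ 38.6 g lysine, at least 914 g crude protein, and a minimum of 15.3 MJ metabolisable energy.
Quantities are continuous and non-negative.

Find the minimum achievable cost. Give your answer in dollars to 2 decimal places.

$2.15

Treat it as an LP. Let x1 = kg of pea protein, x2 = kg of molasses, x3 = kg of DDGS.
Minimise 1.81x1 + 0.22x2 + 0.49x3 subject to:
  5.7x1 + 0.7x2 + 7.4x3 ≥ 8.2   (phosphorus)
  40.4x1 + 0.2x2 + 7x3 ≥ 38.6   (lysine)
  484x1 + 41x2 + 275x3 ≥ 914   (crude protein)
  12.8x1 + 10.6x2 + 11.3x3 ≥ 15.3   (metabolisable energy)
  x1, x2, x3 ≥ 0.
The optimal basis is {pea protein, DDGS}; molasses drops out. There the lysine and crude protein constraints are tight.
Optimal quantities: pea protein = 0.5461 kg, DDGS = 2.362 kg.
Cost = 1.81·0.5461 + 0.49·2.362 = 2.1458.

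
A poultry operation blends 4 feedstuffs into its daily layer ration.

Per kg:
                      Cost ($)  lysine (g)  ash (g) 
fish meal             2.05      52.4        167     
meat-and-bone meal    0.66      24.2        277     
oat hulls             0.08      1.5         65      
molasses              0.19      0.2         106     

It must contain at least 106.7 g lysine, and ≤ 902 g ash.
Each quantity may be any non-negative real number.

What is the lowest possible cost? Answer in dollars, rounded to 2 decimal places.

$3.37

This is a linear program. Let x1 = kg of fish meal, x2 = kg of meat-and-bone meal, x3 = kg of oat hulls, x4 = kg of molasses.
Minimise 2.05x1 + 0.66x2 + 0.08x3 + 0.19x4 with:
  52.4x1 + 24.2x2 + 1.5x3 + 0.2x4 ≥ 106.7   (lysine)
  167x1 + 277x2 + 65x3 + 106x4 ≤ 902   (ash)
  x1, x2, x3, x4 ≥ 0.
The optimal basis is {fish meal, meat-and-bone meal}; oat hulls, molasses drop out. The lysine and ash requirements are met with equality.
That vertex is x1 = 0.7378, x2 = 2.811.
Cost = 2.05·0.7378 + 0.66·2.811 = 3.3678.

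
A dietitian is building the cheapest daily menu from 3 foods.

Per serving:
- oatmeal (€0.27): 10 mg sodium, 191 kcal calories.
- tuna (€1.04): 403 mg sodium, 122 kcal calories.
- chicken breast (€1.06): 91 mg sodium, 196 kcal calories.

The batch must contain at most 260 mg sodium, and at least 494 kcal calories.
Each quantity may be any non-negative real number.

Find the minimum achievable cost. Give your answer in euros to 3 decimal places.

Let x1 = servings of oatmeal, x2 = servings of tuna, x3 = servings of chicken breast.
min 0.27x1 + 1.04x2 + 1.06x3 with:
  10x1 + 403x2 + 91x3 ≤ 260   (sodium)
  191x1 + 122x2 + 196x3 ≥ 494   (calories)
  x1, x2, x3 ≥ 0.
The minimum-cost mix takes nothing from tuna, chicken breast — only oatmeal. The calories requirement is met with equality.
That vertex is x1 = 2.586.
Total cost: 0.27·2.586 = 0.69822.

€0.698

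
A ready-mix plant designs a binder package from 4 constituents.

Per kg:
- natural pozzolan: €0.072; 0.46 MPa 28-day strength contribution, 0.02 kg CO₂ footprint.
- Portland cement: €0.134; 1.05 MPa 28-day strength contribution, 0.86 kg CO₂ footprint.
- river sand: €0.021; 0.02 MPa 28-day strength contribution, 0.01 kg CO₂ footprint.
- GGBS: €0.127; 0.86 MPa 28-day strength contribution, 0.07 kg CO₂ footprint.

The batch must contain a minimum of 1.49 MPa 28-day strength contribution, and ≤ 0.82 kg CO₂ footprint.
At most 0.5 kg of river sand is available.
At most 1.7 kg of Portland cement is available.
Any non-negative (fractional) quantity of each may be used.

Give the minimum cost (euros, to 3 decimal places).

Let x1 = kg of natural pozzolan, x2 = kg of Portland cement, x3 = kg of river sand, x4 = kg of GGBS.
Minimize 0.072x1 + 0.134x2 + 0.021x3 + 0.127x4 s.t.:
  0.46x1 + 1.05x2 + 0.02x3 + 0.86x4 ≥ 1.49   (28-day strength contribution)
  0.02x1 + 0.86x2 + 0.01x3 + 0.07x4 ≤ 0.82   (CO₂ footprint)
  x3 ≤ 0.5
  x2 ≤ 1.7
  x1, x2, x3, x4 ≥ 0.
The optimal basis is {Portland cement, GGBS}; natural pozzolan, river sand drop out. The 28-day strength contribution and CO₂ footprint requirements are met with equality.
Optimal quantities: Portland cement = 0.9021 kg, GGBS = 0.6311 kg.
Objective = 0.134·0.9021 + 0.127·0.6311 = 0.20103.

€0.201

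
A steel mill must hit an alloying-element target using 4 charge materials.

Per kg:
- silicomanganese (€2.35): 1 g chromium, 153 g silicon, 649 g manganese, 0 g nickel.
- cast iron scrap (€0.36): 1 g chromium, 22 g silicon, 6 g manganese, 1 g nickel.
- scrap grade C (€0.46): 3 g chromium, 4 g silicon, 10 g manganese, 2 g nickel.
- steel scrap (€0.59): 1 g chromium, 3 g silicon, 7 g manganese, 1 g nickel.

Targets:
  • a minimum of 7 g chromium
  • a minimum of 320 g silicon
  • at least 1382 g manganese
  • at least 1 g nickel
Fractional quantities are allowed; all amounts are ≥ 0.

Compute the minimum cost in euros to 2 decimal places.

€5.70

Let x1 = kg of silicomanganese, x2 = kg of cast iron scrap, x3 = kg of scrap grade C, x4 = kg of steel scrap.
Minimize 2.35x1 + 0.36x2 + 0.46x3 + 0.59x4 subject to:
  1x1 + 1x2 + 3x3 + 1x4 ≥ 7   (chromium)
  153x1 + 22x2 + 4x3 + 3x4 ≥ 320   (silicon)
  649x1 + 6x2 + 10x3 + 7x4 ≥ 1382   (manganese)
  1x2 + 2x3 + 1x4 ≥ 1   (nickel)
  x1, x2, x3, x4 ≥ 0.
The minimum-cost mix takes nothing from cast iron scrap, steel scrap — only silicomanganese, scrap grade C. Binding constraints: chromium and manganese.
Solving gives x1 = 2.104, x3 = 1.632.
Cost = 2.35·2.104 + 0.46·1.632 = 5.6951.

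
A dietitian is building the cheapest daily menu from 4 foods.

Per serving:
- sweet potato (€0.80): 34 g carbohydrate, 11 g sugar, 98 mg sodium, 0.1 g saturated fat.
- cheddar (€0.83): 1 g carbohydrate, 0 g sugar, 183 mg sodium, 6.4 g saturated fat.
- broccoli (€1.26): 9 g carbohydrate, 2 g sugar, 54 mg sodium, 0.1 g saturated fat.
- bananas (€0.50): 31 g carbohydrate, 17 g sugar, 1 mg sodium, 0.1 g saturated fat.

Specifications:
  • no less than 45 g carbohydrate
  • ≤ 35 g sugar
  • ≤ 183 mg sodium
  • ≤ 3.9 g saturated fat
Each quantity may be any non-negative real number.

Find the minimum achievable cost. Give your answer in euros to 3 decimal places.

Let x1 = servings of sweet potato, x2 = servings of cheddar, x3 = servings of broccoli, x4 = servings of bananas.
Minimise 0.8x1 + 0.83x2 + 1.26x3 + 0.5x4 with:
  34x1 + 1x2 + 9x3 + 31x4 ≥ 45   (carbohydrate)
  11x1 + 2x3 + 17x4 ≤ 35   (sugar)
  98x1 + 183x2 + 54x3 + 1x4 ≤ 183   (sodium)
  0.1x1 + 6.4x2 + 0.1x3 + 0.1x4 ≤ 3.9   (saturated fat)
  x1, x2, x3, x4 ≥ 0.
The cheapest feasible vertex uses only bananas; sweet potato, cheddar, broccoli are not used. Binding constraint: carbohydrate.
Solving gives x4 = 1.452.
Objective = 0.5·1.452 = 0.72600.

€0.726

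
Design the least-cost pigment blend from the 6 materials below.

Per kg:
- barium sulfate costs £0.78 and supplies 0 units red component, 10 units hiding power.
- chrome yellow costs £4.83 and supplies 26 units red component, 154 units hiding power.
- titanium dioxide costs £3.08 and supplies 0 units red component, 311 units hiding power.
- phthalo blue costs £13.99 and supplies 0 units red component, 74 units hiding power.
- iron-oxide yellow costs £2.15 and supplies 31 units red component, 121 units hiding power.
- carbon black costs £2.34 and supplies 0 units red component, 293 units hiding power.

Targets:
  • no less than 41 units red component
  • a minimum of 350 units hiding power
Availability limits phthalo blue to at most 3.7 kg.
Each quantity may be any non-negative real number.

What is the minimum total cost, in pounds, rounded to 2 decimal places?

Let x1 = kg of barium sulfate, x2 = kg of chrome yellow, x3 = kg of titanium dioxide, x4 = kg of phthalo blue, x5 = kg of iron-oxide yellow, x6 = kg of carbon black.
Minimise 0.78x1 + 4.83x2 + 3.08x3 + 13.99x4 + 2.15x5 + 2.34x6 s.t.:
  26x2 + 31x5 ≥ 41   (red component)
  10x1 + 154x2 + 311x3 + 74x4 + 121x5 + 293x6 ≥ 350   (hiding power)
  x4 ≤ 3.7
  x1, x2, x3, x4, x5, x6 ≥ 0.
The cheapest feasible vertex uses only iron-oxide yellow, carbon black; barium sulfate, chrome yellow, titanium dioxide, phthalo blue are not used. Binding constraints: red component and hiding power.
Solving gives x5 = 1.323, x6 = 0.6484.
Total cost: 2.15·1.323 + 2.34·0.6484 = 4.3617.

£4.36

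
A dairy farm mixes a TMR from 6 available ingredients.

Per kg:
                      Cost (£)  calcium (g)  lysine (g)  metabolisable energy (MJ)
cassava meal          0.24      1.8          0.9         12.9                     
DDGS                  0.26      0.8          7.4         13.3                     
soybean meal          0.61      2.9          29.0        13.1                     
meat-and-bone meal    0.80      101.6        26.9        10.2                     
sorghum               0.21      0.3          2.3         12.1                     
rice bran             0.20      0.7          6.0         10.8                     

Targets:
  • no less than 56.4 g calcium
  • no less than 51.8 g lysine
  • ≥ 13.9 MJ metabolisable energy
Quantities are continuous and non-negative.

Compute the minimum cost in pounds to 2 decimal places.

Treat it as an LP. Let x1 = kg of cassava meal, x2 = kg of DDGS, x3 = kg of soybean meal, x4 = kg of meat-and-bone meal, x5 = kg of sorghum, x6 = kg of rice bran.
Minimize 0.24x1 + 0.26x2 + 0.61x3 + 0.8x4 + 0.21x5 + 0.2x6 subject to:
  1.8x1 + 0.8x2 + 2.9x3 + 101.6x4 + 0.3x5 + 0.7x6 ≥ 56.4   (calcium)
  0.9x1 + 7.4x2 + 29x3 + 26.9x4 + 2.3x5 + 6x6 ≥ 51.8   (lysine)
  12.9x1 + 13.3x2 + 13.1x3 + 10.2x4 + 12.1x5 + 10.8x6 ≥ 13.9   (metabolisable energy)
  x1, x2, x3, x4, x5, x6 ≥ 0.
The optimal basis is {soybean meal, meat-and-bone meal}; cassava meal, DDGS, sorghum, rice bran drop out. The calcium and lysine requirements are met with equality.
That vertex is x3 = 1.306, x4 = 0.5178.
Objective = 0.61·1.306 + 0.8·0.5178 = 1.2109.

£1.21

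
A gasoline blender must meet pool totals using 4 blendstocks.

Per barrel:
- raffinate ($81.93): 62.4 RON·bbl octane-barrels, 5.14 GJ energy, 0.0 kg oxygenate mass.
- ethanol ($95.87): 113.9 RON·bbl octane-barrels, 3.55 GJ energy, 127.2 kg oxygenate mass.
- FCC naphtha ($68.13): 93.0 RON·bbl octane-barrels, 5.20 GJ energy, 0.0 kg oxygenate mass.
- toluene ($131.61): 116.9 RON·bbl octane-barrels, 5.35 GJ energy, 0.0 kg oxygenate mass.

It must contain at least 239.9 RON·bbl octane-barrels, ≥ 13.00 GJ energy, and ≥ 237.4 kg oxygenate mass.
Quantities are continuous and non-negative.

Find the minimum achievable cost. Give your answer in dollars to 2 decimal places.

This is a linear program. Let x1 = barrels of raffinate, x2 = barrels of ethanol, x3 = barrels of FCC naphtha, x4 = barrels of toluene.
Minimize 81.93x1 + 95.87x2 + 68.13x3 + 131.61x4 with:
  62.4x1 + 113.9x2 + 93x3 + 116.9x4 ≥ 239.9   (octane-barrels)
  5.14x1 + 3.55x2 + 5.2x3 + 5.35x4 ≥ 13   (energy)
  127.2x2 ≥ 237.4   (oxygenate mass)
  x1, x2, x3, x4 ≥ 0.
The cheapest feasible vertex uses only ethanol, FCC naphtha; raffinate, toluene are not used. The energy and oxygenate mass requirements are met with equality.
So ethanol = 1.86635 barrels, FCC naphtha = 1.22586 barrels.
Cost = 95.87·1.86635 + 68.13·1.22586 = 262.4448.

$262.44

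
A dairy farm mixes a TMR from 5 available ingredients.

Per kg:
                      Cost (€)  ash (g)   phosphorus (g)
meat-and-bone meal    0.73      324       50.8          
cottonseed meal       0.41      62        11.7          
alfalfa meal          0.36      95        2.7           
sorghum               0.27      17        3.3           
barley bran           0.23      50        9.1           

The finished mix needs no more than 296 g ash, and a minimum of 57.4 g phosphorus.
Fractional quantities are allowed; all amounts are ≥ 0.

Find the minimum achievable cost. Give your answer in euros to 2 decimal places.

€4.60

Set it up as a linear program. Let x1 = kg of meat-and-bone meal, x2 = kg of cottonseed meal, x3 = kg of alfalfa meal, x4 = kg of sorghum, x5 = kg of barley bran.
min 0.73x1 + 0.41x2 + 0.36x3 + 0.27x4 + 0.23x5 s.t.:
  324x1 + 62x2 + 95x3 + 17x4 + 50x5 ≤ 296   (ash)
  50.8x1 + 11.7x2 + 2.7x3 + 3.3x4 + 9.1x5 ≥ 57.4   (phosphorus)
  x1, x2, x3, x4, x5 ≥ 0.
At the optimum only cottonseed meal, sorghum are positive (meat-and-bone meal, alfalfa meal, barley bran = 0). The ash and phosphorus requirements are met with equality.
That vertex is x2 = 0.1754, x4 = 16.77.
Objective = 0.41·0.1754 + 0.27·16.77 = 4.5998.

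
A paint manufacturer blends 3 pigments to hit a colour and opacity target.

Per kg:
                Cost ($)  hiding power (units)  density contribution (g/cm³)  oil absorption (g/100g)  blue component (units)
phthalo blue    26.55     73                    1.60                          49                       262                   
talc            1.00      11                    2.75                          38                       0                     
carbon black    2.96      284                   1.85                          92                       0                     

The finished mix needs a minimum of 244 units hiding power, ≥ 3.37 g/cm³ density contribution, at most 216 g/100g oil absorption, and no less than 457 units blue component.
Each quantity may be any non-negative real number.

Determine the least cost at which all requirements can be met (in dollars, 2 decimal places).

$47.53

This is a linear program. Let x1 = kg of phthalo blue, x2 = kg of talc, x3 = kg of carbon black.
Minimise 26.55x1 + 1x2 + 2.96x3 s.t.:
  73x1 + 11x2 + 284x3 ≥ 244   (hiding power)
  1.6x1 + 2.75x2 + 1.85x3 ≥ 3.37   (density contribution)
  49x1 + 38x2 + 92x3 ≤ 216   (oil absorption)
  262x1 ≥ 457   (blue component)
  x1, x2, x3 ≥ 0.
The minimum-cost mix takes nothing from talc — only phthalo blue, carbon black. Binding constraints: hiding power and blue component.
Solving gives x1 = 1.7443, x3 = 0.4108.
Total cost: 26.55·1.7443 + 2.96·0.4108 = 47.5271.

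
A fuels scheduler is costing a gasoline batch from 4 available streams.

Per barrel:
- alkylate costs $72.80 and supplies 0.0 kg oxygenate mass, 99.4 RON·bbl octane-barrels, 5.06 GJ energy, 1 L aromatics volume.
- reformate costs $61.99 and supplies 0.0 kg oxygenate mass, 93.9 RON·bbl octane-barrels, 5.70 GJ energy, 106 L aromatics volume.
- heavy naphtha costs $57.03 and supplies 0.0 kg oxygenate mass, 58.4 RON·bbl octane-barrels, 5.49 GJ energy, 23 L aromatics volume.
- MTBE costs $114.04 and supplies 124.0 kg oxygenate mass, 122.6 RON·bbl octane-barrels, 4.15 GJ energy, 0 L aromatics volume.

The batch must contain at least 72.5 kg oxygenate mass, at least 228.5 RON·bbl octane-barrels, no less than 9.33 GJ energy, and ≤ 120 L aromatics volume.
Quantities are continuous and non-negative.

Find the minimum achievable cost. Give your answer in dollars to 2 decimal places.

This is a linear program. Let x1 = barrels of alkylate, x2 = barrels of reformate, x3 = barrels of heavy naphtha, x4 = barrels of MTBE.
min 72.8x1 + 61.99x2 + 57.03x3 + 114.04x4 s.t.:
  124x4 ≥ 72.5   (oxygenate mass)
  99.4x1 + 93.9x2 + 58.4x3 + 122.6x4 ≥ 228.5   (octane-barrels)
  5.06x1 + 5.7x2 + 5.49x3 + 4.15x4 ≥ 9.33   (energy)
  1x1 + 106x2 + 23x3 ≤ 120   (aromatics volume)
  x1, x2, x3, x4 ≥ 0.
The cheapest feasible vertex uses only alkylate, reformate, MTBE; heavy naphtha is not used. The oxygenate mass, octane-barrels, aromatics volume requirements are met with equality.
That vertex is x1 = 0.51279, x2 = 1.1272, x4 = 0.58468.
Cost = 72.8·0.51279 + 61.99·1.1272 + 114.04·0.58468 = 173.8831.

$173.88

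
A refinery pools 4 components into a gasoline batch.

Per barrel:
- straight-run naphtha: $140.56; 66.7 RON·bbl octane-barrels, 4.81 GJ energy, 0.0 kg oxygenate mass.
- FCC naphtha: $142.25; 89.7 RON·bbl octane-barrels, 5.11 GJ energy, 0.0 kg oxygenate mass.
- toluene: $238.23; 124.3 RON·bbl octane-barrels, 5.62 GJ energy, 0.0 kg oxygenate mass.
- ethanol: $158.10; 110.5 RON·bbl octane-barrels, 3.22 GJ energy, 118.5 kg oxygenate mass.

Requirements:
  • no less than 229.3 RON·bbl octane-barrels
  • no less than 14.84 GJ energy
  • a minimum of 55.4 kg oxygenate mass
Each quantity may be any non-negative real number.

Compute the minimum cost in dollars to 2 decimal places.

$445.12

This is a linear program. Let x1 = barrels of straight-run naphtha, x2 = barrels of FCC naphtha, x3 = barrels of toluene, x4 = barrels of ethanol.
Minimize 140.56x1 + 142.25x2 + 238.23x3 + 158.1x4 s.t.:
  66.7x1 + 89.7x2 + 124.3x3 + 110.5x4 ≥ 229.3   (octane-barrels)
  4.81x1 + 5.11x2 + 5.62x3 + 3.22x4 ≥ 14.84   (energy)
  118.5x4 ≥ 55.4   (oxygenate mass)
  x1, x2, x3, x4 ≥ 0.
The cheapest feasible vertex uses only FCC naphtha, ethanol; straight-run naphtha, toluene are not used. There the energy and oxygenate mass constraints are tight.
Solving gives x2 = 2.60951, x4 = 0.467511.
Hence cost = 142.25·2.60951 + 158.1·0.467511 = $445.1163.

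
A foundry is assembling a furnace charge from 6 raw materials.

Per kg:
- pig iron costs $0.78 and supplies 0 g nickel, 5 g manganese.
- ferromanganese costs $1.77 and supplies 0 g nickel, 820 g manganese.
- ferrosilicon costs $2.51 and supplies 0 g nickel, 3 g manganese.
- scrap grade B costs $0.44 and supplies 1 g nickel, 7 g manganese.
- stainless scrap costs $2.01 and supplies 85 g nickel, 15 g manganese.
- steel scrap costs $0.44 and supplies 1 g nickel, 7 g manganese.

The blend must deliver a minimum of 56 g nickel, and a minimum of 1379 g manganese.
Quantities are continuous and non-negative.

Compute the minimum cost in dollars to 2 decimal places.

Treat it as an LP. Let x1 = kg of pig iron, x2 = kg of ferromanganese, x3 = kg of ferrosilicon, x4 = kg of scrap grade B, x5 = kg of stainless scrap, x6 = kg of steel scrap.
min 0.78x1 + 1.77x2 + 2.51x3 + 0.44x4 + 2.01x5 + 0.44x6 subject to:
  1x4 + 85x5 + 1x6 ≥ 56   (nickel)
  5x1 + 820x2 + 3x3 + 7x4 + 15x5 + 7x6 ≥ 1379   (manganese)
  x1, x2, x3, x4, x5, x6 ≥ 0.
The cheapest feasible vertex uses only ferromanganese, stainless scrap; pig iron, ferrosilicon, scrap grade B, steel scrap are not used. Binding constraints: nickel and manganese.
So ferromanganese = 1.67 kg, stainless scrap = 0.6588 kg.
Hence cost = 1.77·1.67 + 2.01·0.6588 = $4.2801.

$4.28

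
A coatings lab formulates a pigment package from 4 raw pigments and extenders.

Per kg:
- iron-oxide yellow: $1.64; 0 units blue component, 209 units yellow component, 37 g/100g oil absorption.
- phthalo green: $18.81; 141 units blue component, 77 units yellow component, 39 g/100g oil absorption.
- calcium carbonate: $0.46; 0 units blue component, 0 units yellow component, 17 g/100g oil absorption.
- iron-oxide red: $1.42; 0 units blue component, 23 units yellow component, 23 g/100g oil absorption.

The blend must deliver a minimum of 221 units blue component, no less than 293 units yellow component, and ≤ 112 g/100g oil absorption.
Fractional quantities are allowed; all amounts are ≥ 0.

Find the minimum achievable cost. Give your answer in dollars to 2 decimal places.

$30.83

Treat it as an LP. Let x1 = kg of iron-oxide yellow, x2 = kg of phthalo green, x3 = kg of calcium carbonate, x4 = kg of iron-oxide red.
min 1.64x1 + 18.81x2 + 0.46x3 + 1.42x4 s.t.:
  141x2 ≥ 221   (blue component)
  209x1 + 77x2 + 23x4 ≥ 293   (yellow component)
  37x1 + 39x2 + 17x3 + 23x4 ≤ 112   (oil absorption)
  x1, x2, x3, x4 ≥ 0.
The cheapest feasible vertex uses only iron-oxide yellow, phthalo green; calcium carbonate, iron-oxide red are not used. Binding constraints: blue component and yellow component.
Optimal quantities: iron-oxide yellow = 0.8245 kg, phthalo green = 1.567 kg.
Total cost: 1.64·0.8245 + 18.81·1.567 = 30.8275.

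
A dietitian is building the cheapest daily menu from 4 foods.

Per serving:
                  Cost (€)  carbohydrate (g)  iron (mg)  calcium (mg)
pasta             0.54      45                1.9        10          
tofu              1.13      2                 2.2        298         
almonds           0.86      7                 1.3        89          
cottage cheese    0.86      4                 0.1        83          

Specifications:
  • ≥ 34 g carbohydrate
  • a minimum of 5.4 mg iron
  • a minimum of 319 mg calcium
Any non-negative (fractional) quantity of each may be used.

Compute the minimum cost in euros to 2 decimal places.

Let x1 = servings of pasta, x2 = servings of tofu, x3 = servings of almonds, x4 = servings of cottage cheese.
Minimize 0.54x1 + 1.13x2 + 0.86x3 + 0.86x4 subject to:
  45x1 + 2x2 + 7x3 + 4x4 ≥ 34   (carbohydrate)
  1.9x1 + 2.2x2 + 1.3x3 + 0.1x4 ≥ 5.4   (iron)
  10x1 + 298x2 + 89x3 + 83x4 ≥ 319   (calcium)
  x1, x2, x3, x4 ≥ 0.
The minimum-cost mix takes nothing from almonds, cottage cheese — only pasta, tofu. The iron and calcium requirements are met with equality.
That vertex is x1 = 1.667, x2 = 1.015.
Total cost: 0.54·1.667 + 1.13·1.015 = 2.0471.

€2.05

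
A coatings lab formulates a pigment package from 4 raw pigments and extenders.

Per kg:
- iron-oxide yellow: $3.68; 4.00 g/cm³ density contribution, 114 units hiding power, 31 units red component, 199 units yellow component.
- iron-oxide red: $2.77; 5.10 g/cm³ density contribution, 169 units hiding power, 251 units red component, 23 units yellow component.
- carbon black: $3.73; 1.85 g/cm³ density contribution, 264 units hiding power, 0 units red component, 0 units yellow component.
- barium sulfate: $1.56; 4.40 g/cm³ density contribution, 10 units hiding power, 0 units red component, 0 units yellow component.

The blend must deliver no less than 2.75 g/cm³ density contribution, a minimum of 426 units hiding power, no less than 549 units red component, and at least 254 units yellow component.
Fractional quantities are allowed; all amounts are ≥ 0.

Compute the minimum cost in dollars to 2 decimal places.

Treat it as an LP. Let x1 = kg of iron-oxide yellow, x2 = kg of iron-oxide red, x3 = kg of carbon black, x4 = kg of barium sulfate.
Minimise 3.68x1 + 2.77x2 + 3.73x3 + 1.56x4 with:
  4x1 + 5.1x2 + 1.85x3 + 4.4x4 ≥ 2.75   (density contribution)
  114x1 + 169x2 + 264x3 + 10x4 ≥ 426   (hiding power)
  31x1 + 251x2 ≥ 549   (red component)
  199x1 + 23x2 ≥ 254   (yellow component)
  x1, x2, x3, x4 ≥ 0.
The minimum-cost mix takes nothing from carbon black, barium sulfate — only iron-oxide yellow, iron-oxide red. Binding constraints: red component and yellow component.
So iron-oxide yellow = 1.038 kg, iron-oxide red = 2.059 kg.
Objective = 3.68·1.038 + 2.77·2.059 = 9.5233.

$9.52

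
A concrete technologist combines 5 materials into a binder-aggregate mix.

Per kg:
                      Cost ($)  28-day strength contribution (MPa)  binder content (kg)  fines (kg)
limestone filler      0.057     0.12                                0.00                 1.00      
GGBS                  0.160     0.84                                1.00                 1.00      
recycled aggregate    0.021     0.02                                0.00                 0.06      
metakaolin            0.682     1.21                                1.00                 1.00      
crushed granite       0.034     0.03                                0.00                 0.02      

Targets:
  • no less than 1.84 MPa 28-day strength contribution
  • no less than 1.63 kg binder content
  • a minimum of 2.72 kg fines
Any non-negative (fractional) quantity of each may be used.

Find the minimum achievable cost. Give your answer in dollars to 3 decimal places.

Let x1 = kg of limestone filler, x2 = kg of GGBS, x3 = kg of recycled aggregate, x4 = kg of metakaolin, x5 = kg of crushed granite.
min 0.057x1 + 0.16x2 + 0.021x3 + 0.682x4 + 0.034x5 s.t.:
  0.12x1 + 0.84x2 + 0.02x3 + 1.21x4 + 0.03x5 ≥ 1.84   (28-day strength contribution)
  1x2 + 1x4 ≥ 1.63   (binder content)
  1x1 + 1x2 + 0.06x3 + 1x4 + 0.02x5 ≥ 2.72   (fines)
  x1, x2, x3, x4, x5 ≥ 0.
The cheapest feasible vertex uses only limestone filler, GGBS; recycled aggregate, metakaolin, crushed granite are not used. There the 28-day strength contribution and fines constraints are tight.
So limestone filler = 0.6178 kg, GGBS = 2.102 kg.
Cost = 0.057·0.6178 + 0.16·2.102 = 0.37153.

$0.372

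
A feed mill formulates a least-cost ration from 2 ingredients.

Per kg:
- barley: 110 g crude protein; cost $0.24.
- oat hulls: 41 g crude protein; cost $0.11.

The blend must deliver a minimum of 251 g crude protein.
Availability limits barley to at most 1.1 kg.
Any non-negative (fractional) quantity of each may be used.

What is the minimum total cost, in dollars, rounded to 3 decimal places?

This is a linear program. Let x1 = kg of barley, x2 = kg of oat hulls.
min 0.24x1 + 0.11x2 subject to:
  110x1 + 41x2 ≥ 251   (crude protein)
  x1 ≤ 1.1
  x1, x2 ≥ 0.
Both inputs are positive at the optimum. The crude protein and the barley cap requirements are met with equality.
That vertex is x1 = 1.1, x2 = 3.171.
Hence cost = 0.24·1.1 + 0.11·3.171 = $0.61281.

$0.613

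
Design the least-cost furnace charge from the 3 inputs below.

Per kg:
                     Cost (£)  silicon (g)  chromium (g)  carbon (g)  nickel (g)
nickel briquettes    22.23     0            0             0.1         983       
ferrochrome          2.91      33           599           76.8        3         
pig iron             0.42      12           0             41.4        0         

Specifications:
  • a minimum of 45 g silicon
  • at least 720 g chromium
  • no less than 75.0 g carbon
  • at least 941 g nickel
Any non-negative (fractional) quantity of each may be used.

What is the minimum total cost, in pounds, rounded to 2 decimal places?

Let x1 = kg of nickel briquettes, x2 = kg of ferrochrome, x3 = kg of pig iron.
min 22.23x1 + 2.91x2 + 0.42x3 s.t.:
  33x2 + 12x3 ≥ 45   (silicon)
  599x2 ≥ 720   (chromium)
  0.1x1 + 76.8x2 + 41.4x3 ≥ 75   (carbon)
  983x1 + 3x2 ≥ 941   (nickel)
  x1, x2, x3 ≥ 0.
All 3 inputs are positive at the optimum. The silicon, chromium, nickel requirements are met with equality.
That vertex is x1 = 0.9536, x2 = 1.202, x3 = 0.4445.
Cost = 22.23·0.9536 + 2.91·1.202 + 0.42·0.4445 = 24.8830.

£24.88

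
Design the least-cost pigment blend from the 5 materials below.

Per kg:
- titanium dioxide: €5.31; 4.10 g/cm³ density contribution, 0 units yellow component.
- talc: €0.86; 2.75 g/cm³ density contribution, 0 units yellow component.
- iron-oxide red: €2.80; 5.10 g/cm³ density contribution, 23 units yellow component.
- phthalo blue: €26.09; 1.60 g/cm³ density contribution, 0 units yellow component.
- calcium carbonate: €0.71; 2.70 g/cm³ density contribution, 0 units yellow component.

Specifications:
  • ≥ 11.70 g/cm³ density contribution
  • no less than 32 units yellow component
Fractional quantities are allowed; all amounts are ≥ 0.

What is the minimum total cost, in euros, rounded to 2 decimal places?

€5.11

Let x1 = kg of titanium dioxide, x2 = kg of talc, x3 = kg of iron-oxide red, x4 = kg of phthalo blue, x5 = kg of calcium carbonate.
min 5.31x1 + 0.86x2 + 2.8x3 + 26.09x4 + 0.71x5 with:
  4.1x1 + 2.75x2 + 5.1x3 + 1.6x4 + 2.7x5 ≥ 11.7   (density contribution)
  23x3 ≥ 32   (yellow component)
  x1, x2, x3, x4, x5 ≥ 0.
The optimal basis is {iron-oxide red, calcium carbonate}; titanium dioxide, talc, phthalo blue drop out. There the density contribution and yellow component constraints are tight.
Solving gives x3 = 1.391, x5 = 1.705.
Objective = 2.8·1.391 + 0.71·1.705 = 5.1054.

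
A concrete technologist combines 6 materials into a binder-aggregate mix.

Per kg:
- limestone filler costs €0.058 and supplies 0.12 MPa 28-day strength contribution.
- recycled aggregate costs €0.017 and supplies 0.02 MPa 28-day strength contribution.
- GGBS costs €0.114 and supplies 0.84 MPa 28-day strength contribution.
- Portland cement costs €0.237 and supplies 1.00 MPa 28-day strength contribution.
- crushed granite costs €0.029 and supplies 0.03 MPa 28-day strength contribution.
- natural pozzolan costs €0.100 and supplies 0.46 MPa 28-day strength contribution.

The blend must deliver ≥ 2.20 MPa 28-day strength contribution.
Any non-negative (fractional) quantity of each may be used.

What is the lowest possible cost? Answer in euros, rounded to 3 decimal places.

€0.299

Treat it as an LP. Let x1 = kg of limestone filler, x2 = kg of recycled aggregate, x3 = kg of GGBS, x4 = kg of Portland cement, x5 = kg of crushed granite, x6 = kg of natural pozzolan.
min 0.058x1 + 0.017x2 + 0.114x3 + 0.237x4 + 0.029x5 + 0.1x6 s.t.:
  0.12x1 + 0.02x2 + 0.84x3 + 1x4 + 0.03x5 + 0.46x6 ≥ 2.2   (28-day strength contribution)
  x1, x2, x3, x4, x5, x6 ≥ 0.
The optimal basis is {GGBS}; limestone filler, recycled aggregate, Portland cement, crushed granite, natural pozzolan drop out. The 28-day strength contribution requirement is met with equality.
Optimal quantities: GGBS = 2.619 kg.
Hence cost = 0.114·2.619 = €0.29857.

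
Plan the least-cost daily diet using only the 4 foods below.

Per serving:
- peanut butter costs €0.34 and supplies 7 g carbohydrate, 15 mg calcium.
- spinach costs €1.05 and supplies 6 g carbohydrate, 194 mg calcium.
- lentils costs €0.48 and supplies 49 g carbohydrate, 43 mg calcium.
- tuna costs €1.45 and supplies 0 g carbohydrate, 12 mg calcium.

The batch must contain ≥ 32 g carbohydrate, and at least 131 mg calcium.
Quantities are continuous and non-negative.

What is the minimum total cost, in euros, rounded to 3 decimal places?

€0.854

Treat it as an LP. Let x1 = servings of peanut butter, x2 = servings of spinach, x3 = servings of lentils, x4 = servings of tuna.
min 0.34x1 + 1.05x2 + 0.48x3 + 1.45x4 subject to:
  7x1 + 6x2 + 49x3 ≥ 32   (carbohydrate)
  15x1 + 194x2 + 43x3 + 12x4 ≥ 131   (calcium)
  x1, x2, x3, x4 ≥ 0.
At the optimum only spinach, lentils are positive (peanut butter, tuna = 0). There the carbohydrate and calcium constraints are tight.
So spinach = 0.5453 servings, lentils = 0.5863 servings.
Hence cost = 1.05·0.5453 + 0.48·0.5863 = €0.85399.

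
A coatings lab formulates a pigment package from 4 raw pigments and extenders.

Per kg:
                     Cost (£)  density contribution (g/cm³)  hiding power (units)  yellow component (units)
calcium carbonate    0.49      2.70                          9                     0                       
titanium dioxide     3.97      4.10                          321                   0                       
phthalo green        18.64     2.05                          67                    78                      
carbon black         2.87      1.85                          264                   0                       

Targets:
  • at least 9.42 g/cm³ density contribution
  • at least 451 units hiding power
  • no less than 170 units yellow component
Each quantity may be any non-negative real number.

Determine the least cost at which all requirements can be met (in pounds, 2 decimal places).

Treat it as an LP. Let x1 = kg of calcium carbonate, x2 = kg of titanium dioxide, x3 = kg of phthalo green, x4 = kg of carbon black.
Minimise 0.49x1 + 3.97x2 + 18.64x3 + 2.87x4 with:
  2.7x1 + 4.1x2 + 2.05x3 + 1.85x4 ≥ 9.42   (density contribution)
  9x1 + 321x2 + 67x3 + 264x4 ≥ 451   (hiding power)
  78x3 ≥ 170   (yellow component)
  x1, x2, x3, x4 ≥ 0.
The optimal basis is {calcium carbonate, phthalo green, carbon black}; titanium dioxide drops out. The density contribution, hiding power, yellow component requirements are met with equality.
Solving gives x1 = 1.0675, x3 = 2.1795, x4 = 1.1188.
Objective = 0.49·1.0675 + 18.64·2.1795 + 2.87·1.1188 = 44.3599.

£44.36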